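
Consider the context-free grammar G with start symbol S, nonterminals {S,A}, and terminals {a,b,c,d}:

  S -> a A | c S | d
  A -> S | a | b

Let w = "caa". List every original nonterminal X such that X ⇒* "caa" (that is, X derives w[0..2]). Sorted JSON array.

CNF form of G:
  S -> T0 A | T1 S | d
  A -> T0 A | T1 S | a | b | d
  T0 -> a
  T1 -> c

CYK table (by increasing span) (cells [i..j] with 0 ≤ i ≤ j ≤ 2 only):
  cell(0,0) c: {T1}  orig:{}
  cell(1,1) a: {A,T0}  orig:{A}
  cell(2,2) a: {A,T0}  orig:{A}
  cell(0,1) ca: ∅
  cell(1,2) aa: {A,S}
  cell(0,2) caa: {A,S}

Original NTs in T[0,2] deriving "caa": ["A", "S"]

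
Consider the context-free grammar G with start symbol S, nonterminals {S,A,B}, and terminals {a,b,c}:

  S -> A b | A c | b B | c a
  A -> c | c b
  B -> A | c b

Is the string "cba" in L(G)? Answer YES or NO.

CNF form of G:
  S -> A T0 | A T1 | T0 T2 | T1 B
  A -> T0 T1 | c
  B -> T0 T1 | c
  T0 -> c
  T1 -> b
  T2 -> a

Fill CYK table bottom-up:
  T[0,0] 'c' = {A,B,T0}  orig:{A,B}
  T[1,1] 'b' = {T1}  orig:{}
  T[2,2] 'a' = {T2}  orig:{}
  T[0,1] 'cb' = {A,B,S}
  T[1,2] 'ba' = ∅
  T[0,2] 'cba' = ∅

S ∉ T[0,2] ⇒ NO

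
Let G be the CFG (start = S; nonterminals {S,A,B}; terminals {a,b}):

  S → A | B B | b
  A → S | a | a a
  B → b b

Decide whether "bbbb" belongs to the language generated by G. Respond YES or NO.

CNF form of G:
  S -> B B | T0 T0 | a | b
  A -> B B | T0 T0 | a | b
  B -> T1 T1
  T0 -> a
  T1 -> b

Fill CYK table bottom-up:
  T[0,0] 'b' = {A,S,T1}  orig:{A,S}
  T[1,1] 'b' = {A,S,T1}  orig:{A,S}
  T[2,2] 'b' = {A,S,T1}  orig:{A,S}
  T[3,3] 'b' = {A,S,T1}  orig:{A,S}
  T[0,1] 'bb' = {B}
  T[1,2] 'bb' = {B}
  T[2,3] 'bb' = {B}
  T[0,2] 'bbb' = ∅
  T[1,3] 'bbb' = ∅
  T[0,3] 'bbbb' = {A,S}

S ∈ T[0,3] ⇒ YES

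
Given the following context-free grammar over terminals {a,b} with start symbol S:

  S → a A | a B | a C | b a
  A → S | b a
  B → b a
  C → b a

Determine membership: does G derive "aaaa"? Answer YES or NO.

CNF form of G:
  S -> T0 A | T0 B | T0 C | T1 T0
  A -> T0 A | T0 B | T0 C | T1 T0
  B -> T1 T0
  C -> T1 T0
  T0 -> a
  T1 -> b

CYK table (by increasing span):
  cell(0,0) a: {T0}  orig:{}
  cell(1,1) a: {T0}  orig:{}
  cell(2,2) a: {T0}  orig:{}
  cell(3,3) a: {T0}  orig:{}
  cell(0,1) aa: ∅
  cell(1,2) aa: ∅
  cell(2,3) aa: ∅
  cell(0,2) aaa: ∅
  cell(1,3) aaa: ∅
  cell(0,3) aaaa: ∅

S ∉ T[0,3] ⇒ NO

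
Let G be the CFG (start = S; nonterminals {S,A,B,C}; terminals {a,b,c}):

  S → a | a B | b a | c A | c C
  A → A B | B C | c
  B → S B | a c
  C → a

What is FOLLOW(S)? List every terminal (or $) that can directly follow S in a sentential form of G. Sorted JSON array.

FIRST sets, iterate to fixpoint:
round 1:
  A via A→c: +{c}
  B via B→a c: +{a}
  C via C→a: +{a}
  S via S→a: +{a}
  S via S→b a: +{b}
  S via S→c A: +{c}
  FIRST(S)={a,b,c}  FIRST(A)={c}  FIRST(B)={a}  FIRST(C)={a}
round 2:
  A via A→B C: +{a}
  B via B→S B: +{b,c}
  FIRST(S)={a,b,c}  FIRST(A)={a,c}  FIRST(B)={a,b,c}  FIRST(C)={a}
round 3:
  A via A→B C: +{b}
  FIRST(S)={a,b,c}  FIRST(A)={a,b,c}  FIRST(B)={a,b,c}  FIRST(C)={a}
round 4: done
  FIRST(S)={a,b,c}  FIRST(A)={a,b,c}  FIRST(B)={a,b,c}  FIRST(C)={a}

FOLLOW iteration:
seed FOLLOW(S) with $
pass 1:
  A→A B: FOLLOW(A) ⊇ FIRST(B) = {a,b,c}; new: +{a,b,c}
  A→A B: FOLLOW(B) ⊇ FOLLOW(A) ⊇ {a,b,c}; new: +{a,b,c}
  A→B C: FOLLOW(C) ⊇ FOLLOW(A) ⊇ {a,b,c}; new: +{a,b,c}
  B→S B: FOLLOW(S) ⊇ FIRST(B) = {a,b,c}; new: +{a,b,c}
  S→a B: FOLLOW(B) ⊇ FOLLOW(S) ⊇ {$,a,b,c}; new: +{$}
  S→c A: FOLLOW(A) ⊇ FOLLOW(S) ⊇ {$,a,b,c}; new: +{$}
  S→c C: FOLLOW(C) ⊇ FOLLOW(S) ⊇ {$,a,b,c}; new: +{$}
  S: {$,a,b,c}  A: {$,a,b,c}  B: {$,a,b,c}  C: {$,a,b,c}
pass 2: (no change)
  S: {$,a,b,c}  A: {$,a,b,c}  B: {$,a,b,c}  C: {$,a,b,c}

FOLLOW(S) = ["$", "a", "b", "c"]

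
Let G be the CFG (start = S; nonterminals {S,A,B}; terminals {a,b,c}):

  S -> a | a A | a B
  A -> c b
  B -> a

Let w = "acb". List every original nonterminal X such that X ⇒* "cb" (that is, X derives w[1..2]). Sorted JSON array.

CNF form of G:
  S -> T2 A | T2 B | a
  A -> T0 T1
  B -> a
  T0 -> c
  T1 -> b
  T2 -> a

CYK fill, restricted to cells inside w[1..2]:
  T[1,1] 'c' = {T0}  orig:{}
  T[2,2] 'b' = {T1}  orig:{}
  T[1,2] 'cb' = {A}

Original NTs in T[1,2] deriving "cb": ["A"]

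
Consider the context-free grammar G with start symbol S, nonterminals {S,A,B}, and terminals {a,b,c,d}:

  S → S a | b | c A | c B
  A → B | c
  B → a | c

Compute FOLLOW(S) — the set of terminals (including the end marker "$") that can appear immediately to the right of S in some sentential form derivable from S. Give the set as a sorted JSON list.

FIRST sets, iterate to fixpoint:
pass 1:
  A via A→c: +{c}
  B via B→a: +{a}
  B via B→c: +{c}
  S via S→b: +{b}
  S via S→c A: +{c}
  FIRST(S)={b,c}  FIRST(A)={c}  FIRST(B)={a,c}
pass 2:
  A via A→B: +{a}
  FIRST(S)={b,c}  FIRST(A)={a,c}  FIRST(B)={a,c}
pass 3: — fixpoint
  FIRST(S)={b,c}  FIRST(A)={a,c}  FIRST(B)={a,c}

FOLLOW sets:
FOLLOW(S) := {$}
[1]
  S→S a: FOLLOW(S) ⊇ FIRST(a) = {a}; new: +{a}
  S→c A: FOLLOW(A) ⊇ FOLLOW(S) ⊇ {$,a}; new: +{$,a}
  S→c B: FOLLOW(B) ⊇ FOLLOW(S) ⊇ {$,a}; new: +{$,a}
  FOLLOW[S]={$,a}  FOLLOW[A]={$,a}  FOLLOW[B]={$,a}
[2] done
  FOLLOW[S]={$,a}  FOLLOW[A]={$,a}  FOLLOW[B]={$,a}

FOLLOW(S) = ["$", "a"]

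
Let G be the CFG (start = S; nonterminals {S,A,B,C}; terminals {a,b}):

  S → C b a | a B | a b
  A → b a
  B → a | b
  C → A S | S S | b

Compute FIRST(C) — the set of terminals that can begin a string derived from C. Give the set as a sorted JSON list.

Compute FIRST by fixpoint:
[1]
  A via A→b a: +{b}
  B via B→a: +{a}
  B via B→b: +{b}
  C via C→A S: +{b}
  S via S→C b a: +{b}
  S via S→a B: +{a}
  FIRST[S]={a,b}  FIRST[A]={b}  FIRST[B]={a,b}  FIRST[C]={b}
[2]
  C via C→S S: +{a}
  FIRST[S]={a,b}  FIRST[A]={b}  FIRST[B]={a,b}  FIRST[C]={a,b}
[3] (stable)
  FIRST[S]={a,b}  FIRST[A]={b}  FIRST[B]={a,b}  FIRST[C]={a,b}

FIRST(C) = ["a", "b"]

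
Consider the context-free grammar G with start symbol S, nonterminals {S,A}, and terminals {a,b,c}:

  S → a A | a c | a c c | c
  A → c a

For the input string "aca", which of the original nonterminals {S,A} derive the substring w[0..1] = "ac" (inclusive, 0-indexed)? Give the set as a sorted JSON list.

CNF form of G:
  S -> T1 A | T1 T0 | T1 X2 | c
  A -> T0 T1
  T0 -> c
  T1 -> a
  X2 -> T0 T0

CYK table (by increasing span) — only the sub-triangle for w[0..1]:
  T[0,0] 'a' = {T1}  orig:{}
  T[1,1] 'c' = {S,T0}  orig:{S}
  T[0,1] 'ac' = {S}

Original NTs in T[0,1] deriving "ac": ["S"]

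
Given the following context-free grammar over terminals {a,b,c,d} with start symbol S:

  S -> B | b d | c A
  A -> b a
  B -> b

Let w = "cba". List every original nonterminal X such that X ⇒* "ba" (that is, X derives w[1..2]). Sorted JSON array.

Convert to CNF:
  S -> T0 T2 | T3 A | b
  A -> T0 T1
  B -> b
  T0 -> b
  T1 -> a
  T2 -> d
  T3 -> c

CYK fill, restricted to cells inside w[1..2]:
  T[1,1] 'b' = {B,S,T0}  orig:{B,S}
  T[2,2] 'a' = {T1}  orig:{}
  T[1,2] 'ba' = {A}

Original NTs in T[1,2] deriving "ba": ["A"]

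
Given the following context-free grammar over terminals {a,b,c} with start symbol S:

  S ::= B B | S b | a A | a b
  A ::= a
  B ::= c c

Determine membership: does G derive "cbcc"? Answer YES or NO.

CNF form of G:
  S -> B B | S T1 | T2 A | T2 T1
  A -> a
  B -> T0 T0
  T0 -> c
  T1 -> b
  T2 -> a

CYK fill:
  cell(0,0) c: {T0}  orig:{}
  cell(1,1) b: {T1}  orig:{}
  cell(2,2) c: {T0}  orig:{}
  cell(3,3) c: {T0}  orig:{}
  cell(0,1) cb: ∅
  cell(1,2) bc: ∅
  cell(2,3) cc: {B}
  cell(0,2) cbc: ∅
  cell(1,3) bcc: ∅
  cell(0,3) cbcc: ∅

S ∉ T[0,3] ⇒ NO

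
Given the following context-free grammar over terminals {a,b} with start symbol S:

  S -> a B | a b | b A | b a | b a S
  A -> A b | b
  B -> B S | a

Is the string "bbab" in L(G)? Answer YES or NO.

Convert to CNF:
  S -> T0 A | T0 T1 | T0 X2 | T1 B | T1 T0
  A -> A T0 | b
  B -> B S | a
  T0 -> b
  T1 -> a
  X2 -> T1 S

Fill CYK table bottom-up:
  [0..0]={A,T0}  "b"  orig:{A}
  [1..1]={A,T0}  "b"  orig:{A}
  [2..2]={B,T1}  "a"  orig:{B}
  [3..3]={A,T0}  "b"  orig:{A}
  [0..1]={A,S}  "bb"
  [1..2]={S}  "ba"
  [2..3]={S}  "ab"
  [0..2]=∅  "bba"
  [1..3]=∅  "bab"
  [0..3]=∅  "bbab"

S ∉ T[0,3] ⇒ NO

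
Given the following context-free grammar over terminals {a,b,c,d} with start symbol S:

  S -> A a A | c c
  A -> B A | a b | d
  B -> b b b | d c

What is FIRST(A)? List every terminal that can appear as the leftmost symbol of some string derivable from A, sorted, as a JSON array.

Compute FIRST by fixpoint:
round 1:
  A via A→a b: +{a}
  A via A→d: +{d}
  B via B→b b b: +{b}
  B via B→d c: +{d}
  S via S→A a A: +{a,d}
  S via S→c c: +{c}
  FIRST[S]={a,c,d}  FIRST[A]={a,d}  FIRST[B]={b,d}
round 2:
  A via A→B A: +{b}
  S via S→A a A: +{b}
  FIRST[S]={a,b,c,d}  FIRST[A]={a,b,d}  FIRST[B]={b,d}
round 3: — fixpoint
  FIRST[S]={a,b,c,d}  FIRST[A]={a,b,d}  FIRST[B]={b,d}

FIRST(A) = ["a", "b", "d"]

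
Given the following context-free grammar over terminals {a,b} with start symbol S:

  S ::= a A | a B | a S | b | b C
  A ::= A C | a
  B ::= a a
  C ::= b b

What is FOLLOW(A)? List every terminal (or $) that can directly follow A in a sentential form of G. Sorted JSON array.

FIRST iteration:
round 1:
  A via A→a: +{a}
  B via B→a a: +{a}
  C via C→b b: +{b}
  S via S→a A: +{a}
  S via S→b: +{b}
  FIRST[S]={a,b}  FIRST[A]={a}  FIRST[B]={a}  FIRST[C]={b}
round 2: (stable)
  FIRST[S]={a,b}  FIRST[A]={a}  FIRST[B]={a}  FIRST[C]={b}

Compute FOLLOW by fixpoint:
FOLLOW(S) := {$}
round 1:
  A→A C: FOLLOW(A) ⊇ FIRST(C) = {b}; new: +{b}
  A→A C: FOLLOW(C) ⊇ FOLLOW(A) ⊇ {b}; new: +{b}
  S→a A: FOLLOW(A) ⊇ FOLLOW(S) ⊇ {$}; new: +{$}
  S→a B: FOLLOW(B) ⊇ FOLLOW(S) ⊇ {$}; new: +{$}
  S→b C: FOLLOW(C) ⊇ FOLLOW(S) ⊇ {$}; new: +{$}
  FOLLOW[S]={$}  FOLLOW[A]={$,b}  FOLLOW[B]={$}  FOLLOW[C]={$,b}
round 2: (no change)
  FOLLOW[S]={$}  FOLLOW[A]={$,b}  FOLLOW[B]={$}  FOLLOW[C]={$,b}

FOLLOW(A) = ["$", "b"]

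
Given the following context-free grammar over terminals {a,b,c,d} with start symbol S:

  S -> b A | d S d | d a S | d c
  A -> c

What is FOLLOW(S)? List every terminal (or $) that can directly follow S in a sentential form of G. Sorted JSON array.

FIRST sets, iterate to fixpoint:
round 1:
  A via A→c: +{c}
  S via S→b A: +{b}
  S via S→d S d: +{d}
  S: {b,d}  A: {c}
round 2: — fixpoint
  S: {b,d}  A: {c}

FOLLOW iteration:
seed FOLLOW(S) with $
[1]
  S→b A: FOLLOW(A) ⊇ FOLLOW(S) ⊇ {$}; new: +{$}
  S→d S d: FOLLOW(S) ⊇ FIRST(d) = {d}; new: +{d}
  FOLLOW[S]={$,d}  FOLLOW[A]={$}
[2]
  S→b A: FOLLOW(A) ⊇ FOLLOW(S) ⊇ {$,d}; new: +{d}
  FOLLOW[S]={$,d}  FOLLOW[A]={$,d}
[3] (no change)
  FOLLOW[S]={$,d}  FOLLOW[A]={$,d}

FOLLOW(S) = ["$", "d"]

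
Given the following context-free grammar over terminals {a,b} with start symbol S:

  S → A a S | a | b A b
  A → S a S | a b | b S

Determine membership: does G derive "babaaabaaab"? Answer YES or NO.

CNF form of G:
  S -> A X3 | T1 X4 | a
  A -> S X2 | T0 T1 | T1 S
  T0 -> a
  T1 -> b
  X2 -> T0 S
  X3 -> T0 S
  X4 -> A T1

CYK table (by increasing span):
  T[0,0] 'b' = {T1}  orig:{}
  T[1,1] 'a' = {S,T0}  orig:{S}
  T[2,2] 'b' = {T1}  orig:{}
  T[3,3] 'a' = {S,T0}  orig:{S}
  T[4,4] 'a' = {S,T0}  orig:{S}
  T[5,5] 'a' = {S,T0}  orig:{S}
  T[6,6] 'b' = {T1}  orig:{}
  T[7,7] 'a' = {S,T0}  orig:{S}
  T[8,8] 'a' = {S,T0}  orig:{S}
  T[9,9] 'a' = {S,T0}  orig:{S}
  T[10,10] 'b' = {T1}  orig:{}
  T[0,1] 'ba' = {A}
  T[1,2] 'ab' = {A}
  T[2,3] 'ba' = {A}
  T[3,4] 'aa' = {X2,X3}  orig:{}
  T[4,5] 'aa' = {X2,X3}  orig:{}
  T[5,6] 'ab' = {A}
  T[6,7] 'ba' = {A}
  T[7,8] 'aa' = {X2,X3}  orig:{}
  T[8,9] 'aa' = {X2,X3}  orig:{}
  T[9,10] 'ab' = {A}
  T[0,2] 'bab' = {X4}  orig:{}
  T[1,3] 'aba' = ∅
  T[2,4] 'baa' = ∅
  T[3,5] 'aaa' = {A}
  T[4,6] 'aab' = ∅
  T[5,7] 'aba' = ∅
  T[6,8] 'baa' = ∅
  T[7,9] 'aaa' = {A}
  T[8,10] 'aab' = ∅
  T[0,3] 'baba' = ∅
  T[1,4] 'abaa' = {S}
  T[2,5] 'baaa' = {S}
  T[3,6] 'aaab' = {X4}  orig:{}
  T[4,7] 'aaba' = ∅
  T[5,8] 'abaa' = {S}
  T[6,9] 'baaa' = {S}
  T[7,10] 'aaab' = {X4}  orig:{}
  T[0,4] 'babaa' = {A}
  T[1,5] 'abaaa' = {X2,X3}  orig:{}
  T[2,6] 'baaab' = {S}
  T[3,7] 'aaaba' = ∅
  T[4,8] 'aabaa' = {X2,X3}  orig:{}
  T[5,9] 'abaaa' = {X2,X3}  orig:{}
  T[6,10] 'baaab' = {S}
  T[0,5] 'babaaa' = ∅
  T[1,6] 'abaaab' = {X2,X3}  orig:{}
  T[2,7] 'baaaba' = ∅
  T[3,8] 'aaabaa' = {A}
  T[4,9] 'aabaaa' = {A}
  T[5,10] 'abaaab' = {X2,X3}  orig:{}
  T[0,6] 'babaaab' = ∅
  T[1,7] 'abaaaba' = ∅
  T[2,8] 'baaabaa' = {A,S}
  T[3,9] 'aaabaaa' = ∅
  T[4,10] 'aabaaab' = {A,X4}  orig:{A}
  T[0,7] 'babaaaba' = ∅
  T[1,8] 'abaaabaa' = {X2,X3}  orig:{}
  T[2,9] 'baaabaaa' = ∅
  T[3,10] 'aaabaaab' = ∅
  T[0,8] 'babaaabaa' = ∅
  T[1,9] 'abaaabaaa' = {A}
  T[2,10] 'baaabaaab' = ∅
  T[0,9] 'babaaabaaa' = {S}
  T[1,10] 'abaaabaaab' = {A,X4}  orig:{A}
  T[0,10] 'babaaabaaab' = {S}

S ∈ T[0,10] ⇒ YES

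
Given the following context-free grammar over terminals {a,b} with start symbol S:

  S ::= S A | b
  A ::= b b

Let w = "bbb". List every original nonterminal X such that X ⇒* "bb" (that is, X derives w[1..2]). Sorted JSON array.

CNF form of G:
  S -> S A | b
  A -> T0 T0
  T0 -> b

CYK fill, restricted to cells inside w[1..2]:
  cell(1,1) b: {S,T0}  orig:{S}
  cell(2,2) b: {S,T0}  orig:{S}
  cell(1,2) bb: {A}

Original NTs in T[1,2] deriving "bb": ["A"]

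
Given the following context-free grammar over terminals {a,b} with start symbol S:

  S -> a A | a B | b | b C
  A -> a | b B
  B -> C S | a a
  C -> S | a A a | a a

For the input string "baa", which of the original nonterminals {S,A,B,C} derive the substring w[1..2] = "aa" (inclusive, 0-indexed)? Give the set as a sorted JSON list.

Convert to CNF:
  S -> T0 C | T1 A | T1 B | b
  A -> T0 B | a
  B -> C S | T1 T1
  C -> T0 C | T1 A | T1 B | T1 T1 | T1 X2 | b
  T0 -> b
  T1 -> a
  X2 -> A T1

Fill CYK table bottom-up, restricted to cells inside w[1..2]:
  cell(1,1) a: {A,T1}  orig:{A}
  cell(2,2) a: {A,T1}  orig:{A}
  cell(1,2) aa: {B,C,S,X2}  orig:{B,C,S}

Original NTs in T[1,2] deriving "aa": ["B", "C", "S"]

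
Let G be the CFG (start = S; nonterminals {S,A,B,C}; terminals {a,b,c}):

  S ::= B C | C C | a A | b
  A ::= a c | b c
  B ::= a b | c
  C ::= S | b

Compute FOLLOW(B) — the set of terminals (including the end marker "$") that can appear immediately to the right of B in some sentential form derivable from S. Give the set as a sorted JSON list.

Compute FIRST by fixpoint:
round 1:
  A via A→a c: +{a}
  A via A→b c: +{b}
  B via B→a b: +{a}
  B via B→c: +{c}
  C via C→b: +{b}
  S via S→B C: +{a,c}
  S via S→C C: +{b}
  FIRST[S]={a,b,c}  FIRST[A]={a,b}  FIRST[B]={a,c}  FIRST[C]={b}
round 2:
  C via C→S: +{a,c}
  FIRST[S]={a,b,c}  FIRST[A]={a,b}  FIRST[B]={a,c}  FIRST[C]={a,b,c}
round 3: — fixpoint
  FIRST[S]={a,b,c}  FIRST[A]={a,b}  FIRST[B]={a,c}  FIRST[C]={a,b,c}

FOLLOW iteration:
FOLLOW(S) := {$}
[1]
  S→B C: FOLLOW(B) ⊇ FIRST(C) = {a,b,c}; new: +{a,b,c}
  S→B C: FOLLOW(C) ⊇ FOLLOW(S) ⊇ {$}; new: +{$}
  S→C C: FOLLOW(C) ⊇ FIRST(C) = {a,b,c}; new: +{a,b,c}
  S→a A: FOLLOW(A) ⊇ FOLLOW(S) ⊇ {$}; new: +{$}
  FOLLOW[S]={$}  FOLLOW[A]={$}  FOLLOW[B]={a,b,c}  FOLLOW[C]={$,a,b,c}
[2]
  C→S: FOLLOW(S) ⊇ FOLLOW(C) ⊇ {$,a,b,c}; new: +{a,b,c}
  S→a A: FOLLOW(A) ⊇ FOLLOW(S) ⊇ {$,a,b,c}; new: +{a,b,c}
  FOLLOW[S]={$,a,b,c}  FOLLOW[A]={$,a,b,c}  FOLLOW[B]={a,b,c}  FOLLOW[C]={$,a,b,c}
[3] (no change)
  FOLLOW[S]={$,a,b,c}  FOLLOW[A]={$,a,b,c}  FOLLOW[B]={a,b,c}  FOLLOW[C]={$,a,b,c}

FOLLOW(B) = ["a", "b", "c"]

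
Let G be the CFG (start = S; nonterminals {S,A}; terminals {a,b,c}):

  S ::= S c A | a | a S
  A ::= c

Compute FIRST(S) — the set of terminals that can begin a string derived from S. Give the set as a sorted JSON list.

FIRST iteration:
pass 1:
  A via A→c: +{c}
  S via S→a: +{a}
  S: {a}  A: {c}
pass 2: — fixpoint
  S: {a}  A: {c}

FIRST(S) = ["a"]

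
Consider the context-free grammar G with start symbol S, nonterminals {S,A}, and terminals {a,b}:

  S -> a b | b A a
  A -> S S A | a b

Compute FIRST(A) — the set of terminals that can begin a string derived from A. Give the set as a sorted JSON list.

Compute FIRST by fixpoint:
[1]
  A via A→a b: +{a}
  S via S→a b: +{a}
  S via S→b A a: +{b}
  FIRST(S)={a,b}  FIRST(A)={a}
[2]
  A via A→S S A: +{b}
  FIRST(S)={a,b}  FIRST(A)={a,b}
[3] (no change)
  FIRST(S)={a,b}  FIRST(A)={a,b}

FIRST(A) = ["a", "b"]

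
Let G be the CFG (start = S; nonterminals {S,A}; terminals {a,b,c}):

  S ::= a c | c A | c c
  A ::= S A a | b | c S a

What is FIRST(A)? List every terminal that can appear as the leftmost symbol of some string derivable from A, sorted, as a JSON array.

FIRST iteration:
pass 1:
  A via A→b: +{b}
  A via A→c S a: +{c}
  S via S→a c: +{a}
  S via S→c A: +{c}
  S: {a,c}  A: {b,c}
pass 2:
  A via A→S A a: +{a}
  S: {a,c}  A: {a,b,c}
pass 3: — fixpoint
  S: {a,c}  A: {a,b,c}

FIRST(A) = ["a", "b", "c"]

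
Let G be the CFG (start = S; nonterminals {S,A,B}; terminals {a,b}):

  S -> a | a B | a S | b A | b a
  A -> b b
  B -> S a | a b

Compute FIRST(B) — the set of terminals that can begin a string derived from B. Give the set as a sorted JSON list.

Compute FIRST by fixpoint:
[1]
  A via A→b b: +{b}
  B via B→a b: +{a}
  S via S→a: +{a}
  S via S→b A: +{b}
  S: {a,b}  A: {b}  B: {a}
[2]
  B via B→S a: +{b}
  S: {a,b}  A: {b}  B: {a,b}
[3] — fixpoint
  S: {a,b}  A: {b}  B: {a,b}

FIRST(B) = ["a", "b"]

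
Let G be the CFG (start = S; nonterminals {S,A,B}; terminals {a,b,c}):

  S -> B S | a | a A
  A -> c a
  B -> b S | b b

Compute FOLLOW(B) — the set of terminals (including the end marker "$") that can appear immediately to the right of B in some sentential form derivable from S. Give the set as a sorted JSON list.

FIRST sets, iterate to fixpoint:
pass 1:
  A via A→c a: +{c}
  B via B→b S: +{b}
  S via S→B S: +{b}
  S via S→a: +{a}
  FIRST(S)={a,b}  FIRST(A)={c}  FIRST(B)={b}
pass 2: (stable)
  FIRST(S)={a,b}  FIRST(A)={c}  FIRST(B)={b}

FOLLOW sets:
FOLLOW(S) := {$}
[1]
  S→B S: FOLLOW(B) ⊇ FIRST(S) = {a,b}; new: +{a,b}
  S→a A: FOLLOW(A) ⊇ FOLLOW(S) ⊇ {$}; new: +{$}
  S: {$}  A: {$}  B: {a,b}
[2]
  B→b S: FOLLOW(S) ⊇ FOLLOW(B) ⊇ {a,b}; new: +{a,b}
  S→a A: FOLLOW(A) ⊇ FOLLOW(S) ⊇ {$,a,b}; new: +{a,b}
  S: {$,a,b}  A: {$,a,b}  B: {a,b}
[3] (no change)
  S: {$,a,b}  A: {$,a,b}  B: {a,b}

FOLLOW(B) = ["a", "b"]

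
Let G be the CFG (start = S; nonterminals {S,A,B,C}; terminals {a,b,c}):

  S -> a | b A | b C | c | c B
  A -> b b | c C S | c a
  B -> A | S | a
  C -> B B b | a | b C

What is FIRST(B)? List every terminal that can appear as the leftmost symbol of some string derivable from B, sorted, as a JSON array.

FIRST sets, iterate to fixpoint:
round 1:
  A via A→b b: +{b}
  A via A→c C S: +{c}
  B via B→A: +{b,c}
  B via B→a: +{a}
  C via C→B B b: +{a,b,c}
  S via S→a: +{a}
  S via S→b A: +{b}
  S via S→c: +{c}
  FIRST[S]={a,b,c}  FIRST[A]={b,c}  FIRST[B]={a,b,c}  FIRST[C]={a,b,c}
round 2: (stable)
  FIRST[S]={a,b,c}  FIRST[A]={b,c}  FIRST[B]={a,b,c}  FIRST[C]={a,b,c}

FIRST(B) = ["a", "b", "c"]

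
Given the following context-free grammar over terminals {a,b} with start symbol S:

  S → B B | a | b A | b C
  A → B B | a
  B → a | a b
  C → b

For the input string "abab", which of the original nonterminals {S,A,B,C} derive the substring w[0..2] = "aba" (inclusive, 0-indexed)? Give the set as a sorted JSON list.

Convert to CNF:
  S -> B B | T1 A | T1 C | a
  A -> B B | a
  B -> T0 T1 | a
  C -> b
  T0 -> a
  T1 -> b

CYK table (by increasing span) — only the sub-triangle for w[0..2]:
  [0..0]={A,B,S,T0}  "a"  orig:{A,B,S}
  [1..1]={C,T1}  "b"  orig:{C}
  [2..2]={A,B,S,T0}  "a"  orig:{A,B,S}
  [0..1]={B}  "ab"
  [1..2]={S}  "ba"
  [0..2]={A,S}  "aba"

Original NTs in T[0,2] deriving "aba": ["A", "S"]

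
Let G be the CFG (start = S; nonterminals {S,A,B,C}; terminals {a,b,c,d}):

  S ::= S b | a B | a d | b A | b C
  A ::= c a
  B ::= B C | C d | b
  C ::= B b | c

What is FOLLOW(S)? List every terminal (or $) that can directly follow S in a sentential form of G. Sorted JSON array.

Compute FIRST by fixpoint:
round 1:
  A via A→c a: +{c}
  B via B→b: +{b}
  C via C→B b: +{b}
  C via C→c: +{c}
  S via S→a B: +{a}
  S via S→b A: +{b}
  FIRST[S]={a,b}  FIRST[A]={c}  FIRST[B]={b}  FIRST[C]={b,c}
round 2:
  B via B→C d: +{c}
  FIRST[S]={a,b}  FIRST[A]={c}  FIRST[B]={b,c}  FIRST[C]={b,c}
round 3: — fixpoint
  FIRST[S]={a,b}  FIRST[A]={c}  FIRST[B]={b,c}  FIRST[C]={b,c}

Compute FOLLOW by fixpoint:
FOLLOW(S) := {$}
round 1:
  B→B C: FOLLOW(B) ⊇ FIRST(C) = {b,c}; new: +{b,c}
  B→B C: FOLLOW(C) ⊇ FOLLOW(B) ⊇ {b,c}; new: +{b,c}
  B→C d: FOLLOW(C) ⊇ FIRST(d) = {d}; new: +{d}
  S→S b: FOLLOW(S) ⊇ FIRST(b) = {b}; new: +{b}
  S→a B: FOLLOW(B) ⊇ FOLLOW(S) ⊇ {$,b}; new: +{$}
  S→b A: FOLLOW(A) ⊇ FOLLOW(S) ⊇ {$,b}; new: +{$,b}
  S→b C: FOLLOW(C) ⊇ FOLLOW(S) ⊇ {$,b}; new: +{$}
  FOLLOW(S)={$,b}  FOLLOW(A)={$,b}  FOLLOW(B)={$,b,c}  FOLLOW(C)={$,b,c,d}
round 2: — fixpoint
  FOLLOW(S)={$,b}  FOLLOW(A)={$,b}  FOLLOW(B)={$,b,c}  FOLLOW(C)={$,b,c,d}

FOLLOW(S) = ["$", "b"]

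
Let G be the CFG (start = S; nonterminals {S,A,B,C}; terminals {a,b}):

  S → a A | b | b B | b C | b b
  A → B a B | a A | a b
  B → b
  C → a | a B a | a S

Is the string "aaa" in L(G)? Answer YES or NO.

CNF form of G:
  S -> T0 A | T1 B | T1 C | T1 T1 | b
  A -> B X2 | T0 A | T0 T1
  B -> b
  C -> T0 S | T0 X3 | a
  T0 -> a
  T1 -> b
  X2 -> T0 B
  X3 -> B T0

Fill CYK table bottom-up:
  cell(0,0) a: {C,T0}  orig:{C}
  cell(1,1) a: {C,T0}  orig:{C}
  cell(2,2) a: {C,T0}  orig:{C}
  cell(0,1) aa: ∅
  cell(1,2) aa: ∅
  cell(0,2) aaa: ∅

S ∉ T[0,2] ⇒ NO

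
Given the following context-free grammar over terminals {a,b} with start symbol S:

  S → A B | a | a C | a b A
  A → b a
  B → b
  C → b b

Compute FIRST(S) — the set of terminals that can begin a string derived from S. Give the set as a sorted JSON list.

Compute FIRST by fixpoint:
pass 1:
  A via A→b a: +{b}
  B via B→b: +{b}
  C via C→b b: +{b}
  S via S→A B: +{b}
  S via S→a: +{a}
  FIRST(S)={a,b}  FIRST(A)={b}  FIRST(B)={b}  FIRST(C)={b}
pass 2: (stable)
  FIRST(S)={a,b}  FIRST(A)={b}  FIRST(B)={b}  FIRST(C)={b}

FIRST(S) = ["a", "b"]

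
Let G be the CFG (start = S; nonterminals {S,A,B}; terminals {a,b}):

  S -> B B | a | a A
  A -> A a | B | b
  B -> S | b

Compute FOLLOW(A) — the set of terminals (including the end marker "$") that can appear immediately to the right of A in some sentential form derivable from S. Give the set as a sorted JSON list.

FIRST iteration:
pass 1:
  A via A→b: +{b}
  B via B→b: +{b}
  S via S→B B: +{b}
  S via S→a: +{a}
  FIRST[S]={a,b}  FIRST[A]={b}  FIRST[B]={b}
pass 2:
  B via B→S: +{a}
  FIRST[S]={a,b}  FIRST[A]={b}  FIRST[B]={a,b}
pass 3:
  A via A→B: +{a}
  FIRST[S]={a,b}  FIRST[A]={a,b}  FIRST[B]={a,b}
pass 4: — fixpoint
  FIRST[S]={a,b}  FIRST[A]={a,b}  FIRST[B]={a,b}

Compute FOLLOW by fixpoint:
FOLLOW(S) := {$}
pass 1:
  A→A a: FOLLOW(A) ⊇ FIRST(a) = {a}; new: +{a}
  A→B: FOLLOW(B) ⊇ FOLLOW(A) ⊇ {a}; new: +{a}
  B→S: FOLLOW(S) ⊇ FOLLOW(B) ⊇ {a}; new: +{a}
  S→B B: FOLLOW(B) ⊇ FIRST(B) = {a,b}; new: +{b}
  S→B B: FOLLOW(B) ⊇ FOLLOW(S) ⊇ {$,a}; new: +{$}
  S→a A: FOLLOW(A) ⊇ FOLLOW(S) ⊇ {$,a}; new: +{$}
  FOLLOW[S]={$,a}  FOLLOW[A]={$,a}  FOLLOW[B]={$,a,b}
pass 2:
  B→S: FOLLOW(S) ⊇ FOLLOW(B) ⊇ {$,a,b}; new: +{b}
  S→a A: FOLLOW(A) ⊇ FOLLOW(S) ⊇ {$,a,b}; new: +{b}
  FOLLOW[S]={$,a,b}  FOLLOW[A]={$,a,b}  FOLLOW[B]={$,a,b}
pass 3: — fixpoint
  FOLLOW[S]={$,a,b}  FOLLOW[A]={$,a,b}  FOLLOW[B]={$,a,b}

FOLLOW(A) = ["$", "a", "b"]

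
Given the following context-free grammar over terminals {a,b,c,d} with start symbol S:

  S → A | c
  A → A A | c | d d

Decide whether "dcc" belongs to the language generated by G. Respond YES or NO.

CNF form of G:
  S -> A A | T0 T0 | c
  A -> A A | T0 T0 | c
  T0 -> d

Fill CYK table bottom-up:
  T[0,0] 'd' = {T0}  orig:{}
  T[1,1] 'c' = {A,S}
  T[2,2] 'c' = {A,S}
  T[0,1] 'dc' = ∅
  T[1,2] 'cc' = {A,S}
  T[0,2] 'dcc' = ∅

S ∉ T[0,2] ⇒ NO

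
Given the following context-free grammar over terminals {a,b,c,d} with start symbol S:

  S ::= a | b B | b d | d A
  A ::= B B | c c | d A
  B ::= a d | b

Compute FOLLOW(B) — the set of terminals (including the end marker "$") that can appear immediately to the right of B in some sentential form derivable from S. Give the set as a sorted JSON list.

FIRST iteration:
pass 1:
  A via A→c c: +{c}
  A via A→d A: +{d}
  B via B→a d: +{a}
  B via B→b: +{b}
  S via S→a: +{a}
  S via S→b B: +{b}
  S via S→d A: +{d}
  S: {a,b,d}  A: {c,d}  B: {a,b}
pass 2:
  A via A→B B: +{a,b}
  S: {a,b,d}  A: {a,b,c,d}  B: {a,b}
pass 3: (no change)
  S: {a,b,d}  A: {a,b,c,d}  B: {a,b}

FOLLOW iteration:
FOLLOW(S) := {$}
pass 1:
  A→B B: FOLLOW(B) ⊇ FIRST(B) = {a,b}; new: +{a,b}
  S→b B: FOLLOW(B) ⊇ FOLLOW(S) ⊇ {$}; new: +{$}
  S→d A: FOLLOW(A) ⊇ FOLLOW(S) ⊇ {$}; new: +{$}
  FOLLOW(S)={$}  FOLLOW(A)={$}  FOLLOW(B)={$,a,b}
pass 2: (no change)
  FOLLOW(S)={$}  FOLLOW(A)={$}  FOLLOW(B)={$,a,b}

FOLLOW(B) = ["$", "a", "b"]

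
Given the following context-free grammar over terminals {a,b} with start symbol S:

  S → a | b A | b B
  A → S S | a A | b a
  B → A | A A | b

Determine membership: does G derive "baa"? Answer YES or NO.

CNF form of G:
  S -> T1 A | T1 B | a
  A -> S S | T0 A | T1 T0
  B -> A A | S S | T0 A | T1 T0 | b
  T0 -> a
  T1 -> b

CYK fill:
  T[0,0] 'b' = {B,T1}  orig:{B}
  T[1,1] 'a' = {S,T0}  orig:{S}
  T[2,2] 'a' = {S,T0}  orig:{S}
  T[0,1] 'ba' = {A,B}
  T[1,2] 'aa' = {A,B}
  T[0,2] 'baa' = {S}

S ∈ T[0,2] ⇒ YES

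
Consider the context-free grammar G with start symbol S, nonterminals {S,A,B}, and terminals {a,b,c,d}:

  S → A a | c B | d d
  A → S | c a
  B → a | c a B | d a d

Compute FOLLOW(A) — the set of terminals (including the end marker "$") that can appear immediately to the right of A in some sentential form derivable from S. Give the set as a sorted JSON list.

FIRST iteration:
iter 1:
  A via A→c a: +{c}
  B via B→a: +{a}
  B via B→c a B: +{c}
  B via B→d a d: +{d}
  S via S→A a: +{c}
  S via S→d d: +{d}
  FIRST(S)={c,d}  FIRST(A)={c}  FIRST(B)={a,c,d}
iter 2:
  A via A→S: +{d}
  FIRST(S)={c,d}  FIRST(A)={c,d}  FIRST(B)={a,c,d}
iter 3: (no change)
  FIRST(S)={c,d}  FIRST(A)={c,d}  FIRST(B)={a,c,d}

Compute FOLLOW by fixpoint:
initialize: $ ∈ FOLLOW(S)
[1]
  S→A a: FOLLOW(A) ⊇ FIRST(a) = {a}; new: +{a}
  S→c B: FOLLOW(B) ⊇ FOLLOW(S) ⊇ {$}; new: +{$}
  S: {$}  A: {a}  B: {$}
[2]
  A→S: FOLLOW(S) ⊇ FOLLOW(A) ⊇ {a}; new: +{a}
  S→c B: FOLLOW(B) ⊇ FOLLOW(S) ⊇ {$,a}; new: +{a}
  S: {$,a}  A: {a}  B: {$,a}
[3] (no change)
  S: {$,a}  A: {a}  B: {$,a}

FOLLOW(A) = ["a"]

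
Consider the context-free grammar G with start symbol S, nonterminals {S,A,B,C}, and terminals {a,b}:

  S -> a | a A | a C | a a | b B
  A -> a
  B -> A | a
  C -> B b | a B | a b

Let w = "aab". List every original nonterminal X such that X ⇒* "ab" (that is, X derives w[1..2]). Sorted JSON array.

CNF form of G:
  S -> T0 B | T1 A | T1 C | T1 T1 | a
  A -> a
  B -> a
  C -> B T0 | T1 B | T1 T0
  T0 -> b
  T1 -> a

Fill CYK table bottom-up — only the sub-triangle for w[1..2]:
  T[1,1] 'a' = {A,B,S,T1}  orig:{A,B,S}
  T[2,2] 'b' = {T0}  orig:{}
  T[1,2] 'ab' = {C}

Original NTs in T[1,2] deriving "ab": ["C"]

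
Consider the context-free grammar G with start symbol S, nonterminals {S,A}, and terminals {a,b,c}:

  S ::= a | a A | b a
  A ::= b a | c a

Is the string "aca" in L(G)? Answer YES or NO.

Convert to CNF:
  S -> T0 T1 | T1 A | a
  A -> T0 T1 | T2 T1
  T0 -> b
  T1 -> a
  T2 -> c

Fill CYK table bottom-up:
  cell(0,0) a: {S,T1}  orig:{S}
  cell(1,1) c: {T2}  orig:{}
  cell(2,2) a: {S,T1}  orig:{S}
  cell(0,1) ac: ∅
  cell(1,2) ca: {A}
  cell(0,2) aca: {S}

S ∈ T[0,2] ⇒ YES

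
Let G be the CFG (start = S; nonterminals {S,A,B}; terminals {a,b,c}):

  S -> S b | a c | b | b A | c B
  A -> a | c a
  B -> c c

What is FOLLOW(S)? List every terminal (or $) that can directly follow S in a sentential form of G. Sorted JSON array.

FIRST sets, iterate to fixpoint:
round 1:
  A via A→a: +{a}
  A via A→c a: +{c}
  B via B→c c: +{c}
  S via S→a c: +{a}
  S via S→b: +{b}
  S via S→c B: +{c}
  S: {a,b,c}  A: {a,c}  B: {c}
round 2: (no change)
  S: {a,b,c}  A: {a,c}  B: {c}

Compute FOLLOW by fixpoint:
FOLLOW(S) := {$}
pass 1:
  S→S b: FOLLOW(S) ⊇ FIRST(b) = {b}; new: +{b}
  S→b A: FOLLOW(A) ⊇ FOLLOW(S) ⊇ {$,b}; new: +{$,b}
  S→c B: FOLLOW(B) ⊇ FOLLOW(S) ⊇ {$,b}; new: +{$,b}
  S: {$,b}  A: {$,b}  B: {$,b}
pass 2: — fixpoint
  S: {$,b}  A: {$,b}  B: {$,b}

FOLLOW(S) = ["$", "b"]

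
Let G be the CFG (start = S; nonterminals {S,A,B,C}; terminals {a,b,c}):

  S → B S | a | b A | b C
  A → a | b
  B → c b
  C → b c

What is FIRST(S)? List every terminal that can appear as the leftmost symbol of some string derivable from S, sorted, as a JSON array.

FIRST sets, iterate to fixpoint:
pass 1:
  A via A→a: +{a}
  A via A→b: +{b}
  B via B→c b: +{c}
  C via C→b c: +{b}
  S via S→B S: +{c}
  S via S→a: +{a}
  S via S→b A: +{b}
  FIRST[S]={a,b,c}  FIRST[A]={a,b}  FIRST[B]={c}  FIRST[C]={b}
pass 2: done
  FIRST[S]={a,b,c}  FIRST[A]={a,b}  FIRST[B]={c}  FIRST[C]={b}

FIRST(S) = ["a", "b", "c"]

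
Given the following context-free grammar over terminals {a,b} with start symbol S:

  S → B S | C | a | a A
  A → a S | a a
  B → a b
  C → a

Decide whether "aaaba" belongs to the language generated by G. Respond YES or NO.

CNF form of G:
  S -> B S | T0 A | a
  A -> T0 S | T0 T0
  B -> T0 T1
  C -> a
  T0 -> a
  T1 -> b

CYK table (by increasing span):
  cell(0,0) a: {C,S,T0}  orig:{C,S}
  cell(1,1) a: {C,S,T0}  orig:{C,S}
  cell(2,2) a: {C,S,T0}  orig:{C,S}
  cell(3,3) b: {T1}  orig:{}
  cell(4,4) a: {C,S,T0}  orig:{C,S}
  cell(0,1) aa: {A}
  cell(1,2) aa: {A}
  cell(2,3) ab: {B}
  cell(3,4) ba: ∅
  cell(0,2) aaa: {S}
  cell(1,3) aab: ∅
  cell(2,4) aba: {S}
  cell(0,3) aaab: ∅
  cell(1,4) aaba: {A}
  cell(0,4) aaaba: {S}

S ∈ T[0,4] ⇒ YES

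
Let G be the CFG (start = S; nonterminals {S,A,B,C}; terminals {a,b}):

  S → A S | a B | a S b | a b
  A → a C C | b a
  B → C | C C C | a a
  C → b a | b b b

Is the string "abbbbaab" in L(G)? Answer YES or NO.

CNF form of G:
  S -> A S | T0 B | T0 T1 | T0 X6
  A -> T0 X2 | T1 T0
  B -> C X3 | T0 T0 | T1 T0 | T1 X4
  C -> T1 T0 | T1 X5
  T0 -> a
  T1 -> b
  X2 -> C C
  X3 -> C C
  X4 -> T1 T1
  X5 -> T1 T1
  X6 -> S T1

CYK fill:
  cell(0,0) a: {T0}  orig:{}
  cell(1,1) b: {T1}  orig:{}
  cell(2,2) b: {T1}  orig:{}
  cell(3,3) b: {T1}  orig:{}
  cell(4,4) b: {T1}  orig:{}
  cell(5,5) a: {T0}  orig:{}
  cell(6,6) a: {T0}  orig:{}
  cell(7,7) b: {T1}  orig:{}
  cell(0,1) ab: {S}
  cell(1,2) bb: {X4,X5}  orig:{}
  cell(2,3) bb: {X4,X5}  orig:{}
  cell(3,4) bb: {X4,X5}  orig:{}
  cell(4,5) ba: {A,B,C}
  cell(5,6) aa: {B}
  cell(6,7) ab: {S}
  cell(0,2) abb: {X6}  orig:{}
  cell(1,3) bbb: {B,C}
  cell(2,4) bbb: {B,C}
  cell(3,5) bba: ∅
  cell(4,6) baa: ∅
  cell(5,7) aab: ∅
  cell(0,3) abbb: {S}
  cell(1,4) bbbb: ∅
  cell(2,5) bbba: ∅
  cell(3,6) bbaa: ∅
  cell(4,7) baab: {S}
  cell(0,4) abbbb: {X6}  orig:{}
  cell(1,5) bbbba: {X2,X3}  orig:{}
  cell(2,6) bbbaa: ∅
  cell(3,7) bbaab: ∅
  cell(0,5) abbbba: {A}
  cell(1,6) bbbbaa: ∅
  cell(2,7) bbbaab: ∅
  cell(0,6) abbbbaa: ∅
  cell(1,7) bbbbaab: ∅
  cell(0,7) abbbbaab: {S}

S ∈ T[0,7] ⇒ YES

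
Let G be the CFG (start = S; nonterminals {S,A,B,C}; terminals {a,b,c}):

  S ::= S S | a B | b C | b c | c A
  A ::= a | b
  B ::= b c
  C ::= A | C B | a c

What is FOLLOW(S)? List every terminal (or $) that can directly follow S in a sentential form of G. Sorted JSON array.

Compute FIRST by fixpoint:
round 1:
  A via A→a: +{a}
  A via A→b: +{b}
  B via B→b c: +{b}
  C via C→A: +{a,b}
  S via S→a B: +{a}
  S via S→b C: +{b}
  S via S→c A: +{c}
  S: {a,b,c}  A: {a,b}  B: {b}  C: {a,b}
round 2: (stable)
  S: {a,b,c}  A: {a,b}  B: {b}  C: {a,b}

FOLLOW iteration:
seed FOLLOW(S) with $
round 1:
  C→C B: FOLLOW(C) ⊇ FIRST(B) = {b}; new: +{b}
  C→C B: FOLLOW(B) ⊇ FOLLOW(C) ⊇ {b}; new: +{b}
  S→S S: FOLLOW(S) ⊇ FIRST(S) = {a,b,c}; new: +{a,b,c}
  S→a B: FOLLOW(B) ⊇ FOLLOW(S) ⊇ {$,a,b,c}; new: +{$,a,c}
  S→b C: FOLLOW(C) ⊇ FOLLOW(S) ⊇ {$,a,b,c}; new: +{$,a,c}
  S→c A: FOLLOW(A) ⊇ FOLLOW(S) ⊇ {$,a,b,c}; new: +{$,a,b,c}
  FOLLOW(S)={$,a,b,c}  FOLLOW(A)={$,a,b,c}  FOLLOW(B)={$,a,b,c}  FOLLOW(C)={$,a,b,c}
round 2: — fixpoint
  FOLLOW(S)={$,a,b,c}  FOLLOW(A)={$,a,b,c}  FOLLOW(B)={$,a,b,c}  FOLLOW(C)={$,a,b,c}

FOLLOW(S) = ["$", "a", "b", "c"]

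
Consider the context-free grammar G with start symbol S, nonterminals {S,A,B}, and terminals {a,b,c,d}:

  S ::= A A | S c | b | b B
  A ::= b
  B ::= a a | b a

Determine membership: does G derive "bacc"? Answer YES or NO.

CNF form of G:
  S -> A A | S T2 | T1 B | b
  A -> b
  B -> T0 T0 | T1 T0
  T0 -> a
  T1 -> b
  T2 -> c

CYK fill:
  [0..0]={A,S,T1}  "b"  orig:{A,S}
  [1..1]={T0}  "a"  orig:{}
  [2..2]={T2}  "c"  orig:{}
  [3..3]={T2}  "c"  orig:{}
  [0..1]={B}  "ba"
  [1..2]=∅  "ac"
  [2..3]=∅  "cc"
  [0..2]=∅  "bac"
  [1..3]=∅  "acc"
  [0..3]=∅  "bacc"

S ∉ T[0,3] ⇒ NO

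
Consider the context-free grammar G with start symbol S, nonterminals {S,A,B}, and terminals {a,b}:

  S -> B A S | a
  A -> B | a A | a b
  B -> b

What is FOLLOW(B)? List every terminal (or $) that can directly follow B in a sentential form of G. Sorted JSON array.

Compute FIRST by fixpoint:
round 1:
  A via A→a A: +{a}
  B via B→b: +{b}
  S via S→B A S: +{b}
  S via S→a: +{a}
  FIRST(S)={a,b}  FIRST(A)={a}  FIRST(B)={b}
round 2:
  A via A→B: +{b}
  FIRST(S)={a,b}  FIRST(A)={a,b}  FIRST(B)={b}
round 3: (no change)
  FIRST(S)={a,b}  FIRST(A)={a,b}  FIRST(B)={b}

FOLLOW sets:
FOLLOW(S) := {$}
iter 1:
  S→B A S: FOLLOW(B) ⊇ FIRST(A) = {a,b}; new: +{a,b}
  S→B A S: FOLLOW(A) ⊇ FIRST(S) = {a,b}; new: +{a,b}
  FOLLOW[S]={$}  FOLLOW[A]={a,b}  FOLLOW[B]={a,b}
iter 2: — fixpoint
  FOLLOW[S]={$}  FOLLOW[A]={a,b}  FOLLOW[B]={a,b}

FOLLOW(B) = ["a", "b"]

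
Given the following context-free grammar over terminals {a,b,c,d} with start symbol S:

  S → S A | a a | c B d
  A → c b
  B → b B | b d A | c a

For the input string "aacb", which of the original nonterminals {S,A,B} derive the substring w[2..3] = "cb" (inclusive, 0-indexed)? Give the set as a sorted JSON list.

CNF form of G:
  S -> S A | T0 X5 | T3 T3
  A -> T0 T1
  B -> T0 T3 | T1 B | T1 X4
  T0 -> c
  T1 -> b
  T2 -> d
  T3 -> a
  X4 -> T2 A
  X5 -> B T2

CYK fill (cells [i..j] with 2 ≤ i ≤ j ≤ 3 only):
  cell(2,2) c: {T0}  orig:{}
  cell(3,3) b: {T1}  orig:{}
  cell(2,3) cb: {A}

Original NTs in T[2,3] deriving "cb": ["A"]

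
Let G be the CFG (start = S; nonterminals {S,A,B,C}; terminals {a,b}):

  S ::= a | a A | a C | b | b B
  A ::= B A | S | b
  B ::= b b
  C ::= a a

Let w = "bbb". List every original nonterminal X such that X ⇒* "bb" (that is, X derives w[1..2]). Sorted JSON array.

CNF form of G:
  S -> T0 A | T0 C | T1 B | a | b
  A -> B A | T0 A | T0 C | T1 B | a | b
  B -> T1 T1
  C -> T0 T0
  T0 -> a
  T1 -> b

CYK fill, restricted to cells inside w[1..2]:
  T[1,1] 'b' = {A,S,T1}  orig:{A,S}
  T[2,2] 'b' = {A,S,T1}  orig:{A,S}
  T[1,2] 'bb' = {B}

Original NTs in T[1,2] deriving "bb": ["B"]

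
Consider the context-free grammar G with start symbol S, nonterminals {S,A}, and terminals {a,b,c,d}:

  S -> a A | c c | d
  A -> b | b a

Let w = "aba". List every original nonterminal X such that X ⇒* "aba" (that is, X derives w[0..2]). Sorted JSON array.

Convert to CNF:
  S -> T1 A | T2 T2 | d
  A -> T0 T1 | b
  T0 -> b
  T1 -> a
  T2 -> c

Fill CYK table bottom-up, restricted to cells inside w[0..2]:
  cell(0,0) a: {T1}  orig:{}
  cell(1,1) b: {A,T0}  orig:{A}
  cell(2,2) a: {T1}  orig:{}
  cell(0,1) ab: {S}
  cell(1,2) ba: {A}
  cell(0,2) aba: {S}

Original NTs in T[0,2] deriving "aba": ["S"]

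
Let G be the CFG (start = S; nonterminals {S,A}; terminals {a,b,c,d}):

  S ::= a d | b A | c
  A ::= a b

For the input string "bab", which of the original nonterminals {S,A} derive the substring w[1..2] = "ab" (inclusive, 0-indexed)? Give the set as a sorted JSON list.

Convert to CNF:
  S -> T0 T2 | T1 A | c
  A -> T0 T1
  T0 -> a
  T1 -> b
  T2 -> d

CYK fill, restricted to cells inside w[1..2]:
  T[1,1] 'a' = {T0}  orig:{}
  T[2,2] 'b' = {T1}  orig:{}
  T[1,2] 'ab' = {A}

Original NTs in T[1,2] deriving "ab": ["A"]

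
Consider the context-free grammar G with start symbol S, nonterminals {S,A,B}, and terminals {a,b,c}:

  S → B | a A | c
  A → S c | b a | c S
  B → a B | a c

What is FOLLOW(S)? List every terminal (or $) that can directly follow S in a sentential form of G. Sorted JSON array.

FIRST sets, iterate to fixpoint:
[1]
  A via A→b a: +{b}
  A via A→c S: +{c}
  B via B→a B: +{a}
  S via S→B: +{a}
  S via S→c: +{c}
  S: {a,c}  A: {b,c}  B: {a}
[2]
  A via A→S c: +{a}
  S: {a,c}  A: {a,b,c}  B: {a}
[3] — fixpoint
  S: {a,c}  A: {a,b,c}  B: {a}

Compute FOLLOW by fixpoint:
initialize: $ ∈ FOLLOW(S)
round 1:
  A→S c: FOLLOW(S) ⊇ FIRST(c) = {c}; new: +{c}
  S→B: FOLLOW(B) ⊇ FOLLOW(S) ⊇ {$,c}; new: +{$,c}
  S→a A: FOLLOW(A) ⊇ FOLLOW(S) ⊇ {$,c}; new: +{$,c}
  FOLLOW[S]={$,c}  FOLLOW[A]={$,c}  FOLLOW[B]={$,c}
round 2: done
  FOLLOW[S]={$,c}  FOLLOW[A]={$,c}  FOLLOW[B]={$,c}

FOLLOW(S) = ["$", "c"]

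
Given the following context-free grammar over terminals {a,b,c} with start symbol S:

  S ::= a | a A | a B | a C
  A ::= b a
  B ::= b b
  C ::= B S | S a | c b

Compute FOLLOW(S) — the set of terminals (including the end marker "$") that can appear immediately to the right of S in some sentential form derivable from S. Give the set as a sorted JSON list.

FIRST sets, iterate to fixpoint:
[1]
  A via A→b a: +{b}
  B via B→b b: +{b}
  C via C→B S: +{b}
  C via C→c b: +{c}
  S via S→a: +{a}
  S: {a}  A: {b}  B: {b}  C: {b,c}
[2]
  C via C→S a: +{a}
  S: {a}  A: {b}  B: {b}  C: {a,b,c}
[3] (no change)
  S: {a}  A: {b}  B: {b}  C: {a,b,c}

Compute FOLLOW by fixpoint:
initialize: $ ∈ FOLLOW(S)
iter 1:
  C→B S: FOLLOW(B) ⊇ FIRST(S) = {a}; new: +{a}
  C→S a: FOLLOW(S) ⊇ FIRST(a) = {a}; new: +{a}
  S→a A: FOLLOW(A) ⊇ FOLLOW(S) ⊇ {$,a}; new: +{$,a}
  S→a B: FOLLOW(B) ⊇ FOLLOW(S) ⊇ {$,a}; new: +{$}
  S→a C: FOLLOW(C) ⊇ FOLLOW(S) ⊇ {$,a}; new: +{$,a}
  FOLLOW[S]={$,a}  FOLLOW[A]={$,a}  FOLLOW[B]={$,a}  FOLLOW[C]={$,a}
iter 2: (stable)
  FOLLOW[S]={$,a}  FOLLOW[A]={$,a}  FOLLOW[B]={$,a}  FOLLOW[C]={$,a}

FOLLOW(S) = ["$", "a"]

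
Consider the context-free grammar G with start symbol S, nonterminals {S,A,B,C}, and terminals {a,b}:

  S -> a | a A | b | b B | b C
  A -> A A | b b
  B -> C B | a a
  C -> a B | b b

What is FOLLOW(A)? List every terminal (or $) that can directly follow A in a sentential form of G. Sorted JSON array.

Compute FIRST by fixpoint:
round 1:
  A via A→b b: +{b}
  B via B→a a: +{a}
  C via C→a B: +{a}
  C via C→b b: +{b}
  S via S→a: +{a}
  S via S→b: +{b}
  FIRST(S)={a,b}  FIRST(A)={b}  FIRST(B)={a}  FIRST(C)={a,b}
round 2:
  B via B→C B: +{b}
  FIRST(S)={a,b}  FIRST(A)={b}  FIRST(B)={a,b}  FIRST(C)={a,b}
round 3: done
  FIRST(S)={a,b}  FIRST(A)={b}  FIRST(B)={a,b}  FIRST(C)={a,b}

FOLLOW iteration:
FOLLOW(S) := {$}
iter 1:
  A→A A: FOLLOW(A) ⊇ FIRST(A) = {b}; new: +{b}
  B→C B: FOLLOW(C) ⊇ FIRST(B) = {a,b}; new: +{a,b}
  C→a B: FOLLOW(B) ⊇ FOLLOW(C) ⊇ {a,b}; new: +{a,b}
  S→a A: FOLLOW(A) ⊇ FOLLOW(S) ⊇ {$}; new: +{$}
  S→b B: FOLLOW(B) ⊇ FOLLOW(S) ⊇ {$}; new: +{$}
  S→b C: FOLLOW(C) ⊇ FOLLOW(S) ⊇ {$}; new: +{$}
  FOLLOW[S]={$}  FOLLOW[A]={$,b}  FOLLOW[B]={$,a,b}  FOLLOW[C]={$,a,b}
iter 2: done
  FOLLOW[S]={$}  FOLLOW[A]={$,b}  FOLLOW[B]={$,a,b}  FOLLOW[C]={$,a,b}

FOLLOW(A) = ["$", "b"]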